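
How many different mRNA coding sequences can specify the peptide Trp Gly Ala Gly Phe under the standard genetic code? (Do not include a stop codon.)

Trp: 1 codon.
Gly: 4 codons.
Ala: 4 codons.
Gly: 4 codons.
Phe: 2 codons.
1 × 4 × 4 × 4 × 2 = 128.

128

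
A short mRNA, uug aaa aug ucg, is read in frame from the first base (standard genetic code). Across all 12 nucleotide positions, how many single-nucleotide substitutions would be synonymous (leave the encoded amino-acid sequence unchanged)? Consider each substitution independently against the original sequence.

6

Codon 1 (UUG, Leu): 2 synonymous substitutions.
Codon 2 (AAA, Lys): 1 synonymous substitution.
Codon 3 (AUG, Met): 0 synonymous substitutions.
Codon 4 (UCG, Ser): 3 synonymous substitutions.
Total: 2 + 1 + 0 + 3 = 6.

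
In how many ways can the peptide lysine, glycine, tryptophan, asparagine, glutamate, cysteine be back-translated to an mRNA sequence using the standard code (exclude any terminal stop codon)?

Lys: 2 codons.
Gly: 4 codons.
Trp: 1 codon.
Asn: 2 codons.
Glu: 2 codons.
Cys: 2 codons.
2 × 4 × 1 × 2 × 2 × 2 = 64.

64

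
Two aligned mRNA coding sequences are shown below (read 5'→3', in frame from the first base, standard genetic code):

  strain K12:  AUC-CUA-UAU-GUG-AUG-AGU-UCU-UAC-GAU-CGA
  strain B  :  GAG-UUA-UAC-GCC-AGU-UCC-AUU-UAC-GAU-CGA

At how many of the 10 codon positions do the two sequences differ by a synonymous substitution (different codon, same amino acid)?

Codon 1: AUC Ile / GAG Glu — nonsynonymous.
Codon 2: CUA Leu / UUA Leu — synonymous.
Codon 3: UAU Tyr / UAC Tyr — synonymous.
Codon 4: GUG Val / GCC Ala — nonsynonymous.
Codon 5: AUG Met / AGU Ser — nonsynonymous.
Codon 6: AGU Ser / UCC Ser — synonymous.
Codon 7: UCU Ser / AUU Ile — nonsynonymous.
Codon 8: UAC Tyr / UAC Tyr — identical.
Codon 9: GAU Asp / GAU Asp — identical.
Codon 10: CGA Arg / CGA Arg — identical.
Synonymous differences: 3.

3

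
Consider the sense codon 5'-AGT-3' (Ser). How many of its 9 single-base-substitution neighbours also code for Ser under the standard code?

1

Position 1: none → 0 synonymous.
Position 2: none → 0 synonymous.
Position 3: AGC → 1 synonymous.
Total: 0 + 0 + 1 = 1.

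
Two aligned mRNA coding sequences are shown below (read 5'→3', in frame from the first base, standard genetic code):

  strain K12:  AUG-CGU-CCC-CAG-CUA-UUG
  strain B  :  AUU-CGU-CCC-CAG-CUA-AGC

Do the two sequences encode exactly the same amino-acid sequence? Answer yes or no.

no

Codon 1: AUG Met / AUU Ile — nonsynonymous.
Codon 2: CGU Arg / CGU Arg — identical.
Codon 3: CCC Pro / CCC Pro — identical.
Codon 4: CAG Gln / CAG Gln — identical.
Codon 5: CUA Leu / CUA Leu — identical.
Codon 6: UUG Leu / AGC Ser — nonsynonymous.
Nonsynonymous differences: 2 → different protein.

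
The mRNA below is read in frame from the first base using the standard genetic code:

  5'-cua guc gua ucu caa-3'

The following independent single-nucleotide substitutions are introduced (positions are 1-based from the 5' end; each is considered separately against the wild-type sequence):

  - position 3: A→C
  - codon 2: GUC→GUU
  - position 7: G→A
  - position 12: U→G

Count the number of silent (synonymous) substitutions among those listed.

Codon 1: CUA (Leu) → CUC (Leu) — synonymous.
Codon 2: GUC (Val) → GUU (Val) — synonymous.
Codon 3: GUA (Val) → AUA (Ile) — missense.
Codon 4: UCU (Ser) → UCG (Ser) — synonymous.
Synonymous: 3 of 4.

3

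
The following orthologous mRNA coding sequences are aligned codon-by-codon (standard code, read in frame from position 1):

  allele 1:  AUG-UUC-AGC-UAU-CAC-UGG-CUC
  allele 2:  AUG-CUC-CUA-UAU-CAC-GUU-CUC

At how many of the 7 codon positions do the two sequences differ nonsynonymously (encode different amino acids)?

3

Codon 1: AUG Met / AUG Met — identical.
Codon 2: UUC Phe / CUC Leu — nonsynonymous.
Codon 3: AGC Ser / CUA Leu — nonsynonymous.
Codon 4: UAU Tyr / UAU Tyr — identical.
Codon 5: CAC His / CAC His — identical.
Codon 6: UGG Trp / GUU Val — nonsynonymous.
Codon 7: CUC Leu / CUC Leu — identical.
Nonsynonymous differences: 3.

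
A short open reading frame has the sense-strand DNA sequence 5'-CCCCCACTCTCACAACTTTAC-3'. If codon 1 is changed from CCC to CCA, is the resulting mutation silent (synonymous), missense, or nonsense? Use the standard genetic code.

silent

Position 3 falls in codon 1: CCC → Pro.
After the substitution the codon is CCA → Pro.
Both encode Pro, so the change is synonymous.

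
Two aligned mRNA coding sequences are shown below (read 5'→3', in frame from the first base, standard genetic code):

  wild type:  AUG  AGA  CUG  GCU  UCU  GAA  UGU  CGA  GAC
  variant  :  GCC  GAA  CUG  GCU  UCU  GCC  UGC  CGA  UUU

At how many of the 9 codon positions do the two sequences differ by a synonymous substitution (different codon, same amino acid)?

1

Codon 1: AUG Met / GCC Ala — nonsynonymous.
Codon 2: AGA Arg / GAA Glu — nonsynonymous.
Codon 3: CUG Leu / CUG Leu — identical.
Codon 4: GCU Ala / GCU Ala — identical.
Codon 5: UCU Ser / UCU Ser — identical.
Codon 6: GAA Glu / GCC Ala — nonsynonymous.
Codon 7: UGU Cys / UGC Cys — synonymous.
Codon 8: CGA Arg / CGA Arg — identical.
Codon 9: GAC Asp / UUU Phe — nonsynonymous.
Synonymous differences: 1.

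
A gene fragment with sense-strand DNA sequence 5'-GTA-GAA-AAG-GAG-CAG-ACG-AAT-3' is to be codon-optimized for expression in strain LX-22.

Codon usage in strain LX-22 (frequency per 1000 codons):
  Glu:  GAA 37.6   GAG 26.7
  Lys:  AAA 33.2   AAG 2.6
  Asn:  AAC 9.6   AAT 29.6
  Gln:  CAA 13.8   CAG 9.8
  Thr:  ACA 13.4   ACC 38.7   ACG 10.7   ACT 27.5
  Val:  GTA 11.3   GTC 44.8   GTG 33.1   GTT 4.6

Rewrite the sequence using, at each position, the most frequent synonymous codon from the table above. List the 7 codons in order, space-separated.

Codon 1 (Val): best is GTC at 44.8.
Codon 2 (Glu): best is GAA at 37.6.
Codon 3 (Lys): best is AAA at 33.2.
Codon 4 (Glu): best is GAA at 37.6.
Codon 5 (Gln): best is CAA at 13.8.
Codon 6 (Thr): best is ACC at 38.7.
Codon 7 (Asn): best is AAT at 29.6.

GTC GAA AAA GAA CAA ACC AAT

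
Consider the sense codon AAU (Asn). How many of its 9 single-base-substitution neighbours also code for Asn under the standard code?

1

Position 1: none → 0 synonymous.
Position 2: none → 0 synonymous.
Position 3: AAC → 1 synonymous.
Total: 0 + 0 + 1 = 1.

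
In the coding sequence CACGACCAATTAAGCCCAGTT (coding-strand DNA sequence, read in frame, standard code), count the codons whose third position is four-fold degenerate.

Codon 1 CAC (His): third position 2-fold.
Codon 2 GAC (Asp): third position 2-fold.
Codon 3 CAA (Gln): third position 2-fold.
Codon 4 TTA (Leu): third position 2-fold.
Codon 5 AGC (Ser): third position 2-fold.
Codon 6 CCA (Pro): third position 4-fold.
Codon 7 GTT (Val): third position 4-fold.
Four-fold degenerate third positions: 2.

2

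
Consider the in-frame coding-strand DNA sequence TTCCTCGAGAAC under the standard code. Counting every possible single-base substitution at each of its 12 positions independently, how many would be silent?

6

Codon 1 (TTC, Phe): 1 synonymous substitution.
Codon 2 (CTC, Leu): 3 synonymous substitutions.
Codon 3 (GAG, Glu): 1 synonymous substitution.
Codon 4 (AAC, Asn): 1 synonymous substitution.
Total: 1 + 3 + 1 + 1 = 6.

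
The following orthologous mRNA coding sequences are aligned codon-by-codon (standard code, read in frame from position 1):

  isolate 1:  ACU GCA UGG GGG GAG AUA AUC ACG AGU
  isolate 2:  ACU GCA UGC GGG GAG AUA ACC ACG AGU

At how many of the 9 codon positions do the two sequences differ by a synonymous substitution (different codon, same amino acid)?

Codon 1: ACU Thr / ACU Thr — identical.
Codon 2: GCA Ala / GCA Ala — identical.
Codon 3: UGG Trp / UGC Cys — nonsynonymous.
Codon 4: GGG Gly / GGG Gly — identical.
Codon 5: GAG Glu / GAG Glu — identical.
Codon 6: AUA Ile / AUA Ile — identical.
Codon 7: AUC Ile / ACC Thr — nonsynonymous.
Codon 8: ACG Thr / ACG Thr — identical.
Codon 9: AGU Ser / AGU Ser — identical.
Synonymous differences: 0.

0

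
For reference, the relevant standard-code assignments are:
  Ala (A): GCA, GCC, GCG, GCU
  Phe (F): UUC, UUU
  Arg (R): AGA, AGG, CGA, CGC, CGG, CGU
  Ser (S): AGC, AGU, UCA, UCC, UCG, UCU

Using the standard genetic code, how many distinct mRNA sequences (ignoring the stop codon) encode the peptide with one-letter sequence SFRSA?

Ser: 6 codons.
Phe: 2 codons.
Arg: 6 codons.
Ser: 6 codons.
Ala: 4 codons.
6 × 2 × 6 × 6 × 4 = 1728.

1728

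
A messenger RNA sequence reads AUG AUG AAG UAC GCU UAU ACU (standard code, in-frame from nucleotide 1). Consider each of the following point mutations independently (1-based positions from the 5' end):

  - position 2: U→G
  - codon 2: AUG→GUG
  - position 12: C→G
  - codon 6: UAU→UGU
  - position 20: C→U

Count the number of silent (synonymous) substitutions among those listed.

0

Codon 1: AUG (Met) → AGG (Arg) — missense.
Codon 2: AUG (Met) → GUG (Val) — missense.
Codon 4: UAC (Tyr) → UAG (Stop) — nonsense.
Codon 6: UAU (Tyr) → UGU (Cys) — missense.
Codon 7: ACU (Thr) → AUU (Ile) — missense.
Synonymous: 0 of 5.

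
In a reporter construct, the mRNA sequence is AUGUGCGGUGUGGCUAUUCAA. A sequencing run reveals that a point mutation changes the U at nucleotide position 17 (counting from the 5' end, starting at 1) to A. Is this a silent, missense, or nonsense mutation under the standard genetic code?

missense

Position 17 falls in codon 6: AUU → Ile.
After the substitution the codon is AAU → Asn.
Ile ≠ Asn, so this is a missense mutation.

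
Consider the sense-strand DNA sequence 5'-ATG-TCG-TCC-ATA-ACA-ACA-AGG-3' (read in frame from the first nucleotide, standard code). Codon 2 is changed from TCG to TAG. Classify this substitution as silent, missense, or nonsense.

Position 5 falls in codon 2: TCG → Ser.
After the substitution the codon is TAG → Stop.
The new codon is a stop codon, so this is a nonsense mutation.

nonsense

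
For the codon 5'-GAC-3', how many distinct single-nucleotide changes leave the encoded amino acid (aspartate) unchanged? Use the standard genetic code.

1

Position 1: none → 0 synonymous.
Position 2: none → 0 synonymous.
Position 3: GAU → 1 synonymous.
Total: 0 + 0 + 1 = 1.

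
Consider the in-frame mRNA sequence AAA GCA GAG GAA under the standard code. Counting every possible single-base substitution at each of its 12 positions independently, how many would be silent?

Codon 1 (AAA, Lys): 1 synonymous substitution.
Codon 2 (GCA, Ala): 3 synonymous substitutions.
Codon 3 (GAG, Glu): 1 synonymous substitution.
Codon 4 (GAA, Glu): 1 synonymous substitution.
Total: 1 + 3 + 1 + 1 = 6.

6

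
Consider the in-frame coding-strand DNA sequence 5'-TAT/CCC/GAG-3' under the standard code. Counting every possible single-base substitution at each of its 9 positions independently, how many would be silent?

5

Codon 1 (TAT, Tyr): 1 synonymous substitution.
Codon 2 (CCC, Pro): 3 synonymous substitutions.
Codon 3 (GAG, Glu): 1 synonymous substitution.
Total: 1 + 3 + 1 = 5.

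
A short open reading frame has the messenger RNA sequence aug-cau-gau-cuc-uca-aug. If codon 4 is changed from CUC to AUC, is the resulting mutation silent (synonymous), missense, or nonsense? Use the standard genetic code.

Position 10 falls in codon 4: CUC → Leu.
After the substitution the codon is AUC → Ile.
Leu ≠ Ile, so this is a missense mutation.

missense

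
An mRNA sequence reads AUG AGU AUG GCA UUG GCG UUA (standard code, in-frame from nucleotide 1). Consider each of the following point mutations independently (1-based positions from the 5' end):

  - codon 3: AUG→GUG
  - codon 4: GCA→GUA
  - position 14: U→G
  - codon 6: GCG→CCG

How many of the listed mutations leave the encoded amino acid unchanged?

Codon 3: AUG (Met) → GUG (Val) — missense.
Codon 4: GCA (Ala) → GUA (Val) — missense.
Codon 5: UUG (Leu) → UGG (Trp) — missense.
Codon 6: GCG (Ala) → CCG (Pro) — missense.
Synonymous: 0 of 4.

0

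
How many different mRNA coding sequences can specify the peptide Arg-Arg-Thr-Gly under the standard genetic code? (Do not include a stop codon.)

Arg: 6 codons.
Arg: 6 codons.
Thr: 4 codons.
Gly: 4 codons.
6 × 6 × 4 × 4 = 576.

576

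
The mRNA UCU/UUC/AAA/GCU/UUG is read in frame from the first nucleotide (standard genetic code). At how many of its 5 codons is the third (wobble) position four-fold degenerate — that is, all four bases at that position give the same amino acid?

2

Codon 1 UCU (Ser): third position 4-fold.
Codon 2 UUC (Phe): third position 2-fold.
Codon 3 AAA (Lys): third position 2-fold.
Codon 4 GCU (Ala): third position 4-fold.
Codon 5 UUG (Leu): third position 2-fold.
Four-fold degenerate third positions: 2.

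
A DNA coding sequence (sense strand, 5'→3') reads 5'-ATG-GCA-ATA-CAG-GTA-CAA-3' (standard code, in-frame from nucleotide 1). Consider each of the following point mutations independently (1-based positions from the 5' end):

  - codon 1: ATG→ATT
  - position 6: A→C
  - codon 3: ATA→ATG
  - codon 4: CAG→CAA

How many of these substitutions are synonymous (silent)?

2

Codon 1: ATG (Met) → ATT (Ile) — missense.
Codon 2: GCA (Ala) → GCC (Ala) — synonymous.
Codon 3: ATA (Ile) → ATG (Met) — missense.
Codon 4: CAG (Gln) → CAA (Gln) — synonymous.
Synonymous: 2 of 4.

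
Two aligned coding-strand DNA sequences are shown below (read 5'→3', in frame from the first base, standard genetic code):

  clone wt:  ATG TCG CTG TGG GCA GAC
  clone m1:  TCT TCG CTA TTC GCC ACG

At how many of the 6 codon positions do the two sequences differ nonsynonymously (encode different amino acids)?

3

Codon 1: ATG Met / TCT Ser — nonsynonymous.
Codon 2: TCG Ser / TCG Ser — identical.
Codon 3: CTG Leu / CTA Leu — synonymous.
Codon 4: TGG Trp / TTC Phe — nonsynonymous.
Codon 5: GCA Ala / GCC Ala — synonymous.
Codon 6: GAC Asp / ACG Thr — nonsynonymous.
Nonsynonymous differences: 3.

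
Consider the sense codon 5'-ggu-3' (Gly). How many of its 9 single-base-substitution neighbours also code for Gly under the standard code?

Position 1: none → 0 synonymous.
Position 2: none → 0 synonymous.
Position 3: GGC, GGA, GGG → 3 synonymous.
Total: 0 + 0 + 3 = 3.

3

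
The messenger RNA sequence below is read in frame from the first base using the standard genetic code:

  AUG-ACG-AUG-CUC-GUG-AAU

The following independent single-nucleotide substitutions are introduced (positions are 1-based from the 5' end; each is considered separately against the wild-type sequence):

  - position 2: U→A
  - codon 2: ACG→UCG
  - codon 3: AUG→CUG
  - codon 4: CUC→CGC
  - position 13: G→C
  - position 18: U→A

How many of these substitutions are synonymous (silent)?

0

Codon 1: AUG (Met) → AAG (Lys) — missense.
Codon 2: ACG (Thr) → UCG (Ser) — missense.
Codon 3: AUG (Met) → CUG (Leu) — missense.
Codon 4: CUC (Leu) → CGC (Arg) — missense.
Codon 5: GUG (Val) → CUG (Leu) — missense.
Codon 6: AAU (Asn) → AAA (Lys) — missense.
Synonymous: 0 of 6.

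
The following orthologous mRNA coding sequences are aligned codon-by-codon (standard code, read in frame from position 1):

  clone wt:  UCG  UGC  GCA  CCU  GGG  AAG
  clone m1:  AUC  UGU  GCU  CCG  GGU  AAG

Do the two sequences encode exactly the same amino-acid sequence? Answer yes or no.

Codon 1: UCG Ser / AUC Ile — nonsynonymous.
Codon 2: UGC Cys / UGU Cys — synonymous.
Codon 3: GCA Ala / GCU Ala — synonymous.
Codon 4: CCU Pro / CCG Pro — synonymous.
Codon 5: GGG Gly / GGU Gly — synonymous.
Codon 6: AAG Lys / AAG Lys — identical.
Nonsynonymous differences: 1 → different protein.

no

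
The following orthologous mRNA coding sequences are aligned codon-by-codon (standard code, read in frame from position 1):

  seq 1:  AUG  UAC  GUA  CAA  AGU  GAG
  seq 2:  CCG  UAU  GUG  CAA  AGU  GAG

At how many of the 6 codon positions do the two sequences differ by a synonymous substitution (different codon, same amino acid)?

Codon 1: AUG Met / CCG Pro — nonsynonymous.
Codon 2: UAC Tyr / UAU Tyr — synonymous.
Codon 3: GUA Val / GUG Val — synonymous.
Codon 4: CAA Gln / CAA Gln — identical.
Codon 5: AGU Ser / AGU Ser — identical.
Codon 6: GAG Glu / GAG Glu — identical.
Synonymous differences: 2.

2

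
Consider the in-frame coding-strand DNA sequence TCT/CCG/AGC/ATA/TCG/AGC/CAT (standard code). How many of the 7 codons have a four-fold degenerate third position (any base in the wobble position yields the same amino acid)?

Codon 1 TCT (Ser): third position 4-fold.
Codon 2 CCG (Pro): third position 4-fold.
Codon 3 AGC (Ser): third position 2-fold.
Codon 4 ATA (Ile): third position 3-fold.
Codon 5 TCG (Ser): third position 4-fold.
Codon 6 AGC (Ser): third position 2-fold.
Codon 7 CAT (His): third position 2-fold.
Four-fold degenerate third positions: 3.

3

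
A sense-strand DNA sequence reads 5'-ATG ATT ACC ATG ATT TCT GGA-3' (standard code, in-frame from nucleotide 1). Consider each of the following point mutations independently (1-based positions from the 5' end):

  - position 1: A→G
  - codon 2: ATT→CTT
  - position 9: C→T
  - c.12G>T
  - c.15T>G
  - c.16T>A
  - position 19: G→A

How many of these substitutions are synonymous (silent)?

1

Codon 1: ATG (Met) → GTG (Val) — missense.
Codon 2: ATT (Ile) → CTT (Leu) — missense.
Codon 3: ACC (Thr) → ACT (Thr) — synonymous.
Codon 4: ATG (Met) → ATT (Ile) — missense.
Codon 5: ATT (Ile) → ATG (Met) — missense.
Codon 6: TCT (Ser) → ACT (Thr) — missense.
Codon 7: GGA (Gly) → AGA (Arg) — missense.
Synonymous: 1 of 7.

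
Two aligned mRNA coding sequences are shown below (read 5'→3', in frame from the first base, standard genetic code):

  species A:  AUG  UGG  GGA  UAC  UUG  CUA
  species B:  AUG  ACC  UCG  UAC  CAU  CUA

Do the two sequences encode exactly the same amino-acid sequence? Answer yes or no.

no

Codon 1: AUG Met / AUG Met — identical.
Codon 2: UGG Trp / ACC Thr — nonsynonymous.
Codon 3: GGA Gly / UCG Ser — nonsynonymous.
Codon 4: UAC Tyr / UAC Tyr — identical.
Codon 5: UUG Leu / CAU His — nonsynonymous.
Codon 6: CUA Leu / CUA Leu — identical.
Nonsynonymous differences: 3 → different protein.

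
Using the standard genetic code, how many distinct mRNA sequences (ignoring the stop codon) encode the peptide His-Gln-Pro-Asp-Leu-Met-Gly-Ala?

3072

His: 2 codons.
Gln: 2 codons.
Pro: 4 codons.
Asp: 2 codons.
Leu: 6 codons.
Met: 1 codon.
Gly: 4 codons.
Ala: 4 codons.
2 × 2 × 4 × 2 × 6 × 1 × 4 × 4 = 3072.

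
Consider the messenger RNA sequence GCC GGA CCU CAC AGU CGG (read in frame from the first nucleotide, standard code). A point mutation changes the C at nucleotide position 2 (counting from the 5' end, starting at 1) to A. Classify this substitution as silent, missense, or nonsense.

missense

Position 2 falls in codon 1: GCC → Ala.
After the substitution the codon is GAC → Asp.
Ala ≠ Asp, so this is a missense mutation.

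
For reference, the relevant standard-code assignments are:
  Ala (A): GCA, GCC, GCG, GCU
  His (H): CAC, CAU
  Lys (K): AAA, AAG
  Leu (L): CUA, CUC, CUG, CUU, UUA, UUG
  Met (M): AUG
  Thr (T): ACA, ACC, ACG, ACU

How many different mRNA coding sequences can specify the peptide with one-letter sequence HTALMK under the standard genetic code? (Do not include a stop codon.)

384

His: 2 codons.
Thr: 4 codons.
Ala: 4 codons.
Leu: 6 codons.
Met: 1 codon.
Lys: 2 codons.
2 × 4 × 4 × 6 × 1 × 2 = 384.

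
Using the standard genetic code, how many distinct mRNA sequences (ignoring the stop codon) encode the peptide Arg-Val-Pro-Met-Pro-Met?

Arg: 6 codons.
Val: 4 codons.
Pro: 4 codons.
Met: 1 codon.
Pro: 4 codons.
Met: 1 codon.
6 × 4 × 4 × 1 × 4 × 1 = 384.

384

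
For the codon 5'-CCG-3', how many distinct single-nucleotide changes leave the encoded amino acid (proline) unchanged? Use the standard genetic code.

Position 1: none → 0 synonymous.
Position 2: none → 0 synonymous.
Position 3: CCT, CCC, CCA → 3 synonymous.
Total: 0 + 0 + 3 = 3.

3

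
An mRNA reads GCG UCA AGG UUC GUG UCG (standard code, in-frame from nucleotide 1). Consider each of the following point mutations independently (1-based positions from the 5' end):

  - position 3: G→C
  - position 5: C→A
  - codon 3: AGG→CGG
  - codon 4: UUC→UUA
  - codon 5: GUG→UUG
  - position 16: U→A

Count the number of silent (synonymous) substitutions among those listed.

Codon 1: GCG (Ala) → GCC (Ala) — synonymous.
Codon 2: UCA (Ser) → UAA (Stop) — nonsense.
Codon 3: AGG (Arg) → CGG (Arg) — synonymous.
Codon 4: UUC (Phe) → UUA (Leu) — missense.
Codon 5: GUG (Val) → UUG (Leu) — missense.
Codon 6: UCG (Ser) → ACG (Thr) — missense.
Synonymous: 2 of 6.

2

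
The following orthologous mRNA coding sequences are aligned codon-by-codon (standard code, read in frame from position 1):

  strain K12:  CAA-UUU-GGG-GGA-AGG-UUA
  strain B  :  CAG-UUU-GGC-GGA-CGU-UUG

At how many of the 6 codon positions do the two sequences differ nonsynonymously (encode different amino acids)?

0

Codon 1: CAA Gln / CAG Gln — synonymous.
Codon 2: UUU Phe / UUU Phe — identical.
Codon 3: GGG Gly / GGC Gly — synonymous.
Codon 4: GGA Gly / GGA Gly — identical.
Codon 5: AGG Arg / CGU Arg — synonymous.
Codon 6: UUA Leu / UUG Leu — synonymous.
Nonsynonymous differences: 0.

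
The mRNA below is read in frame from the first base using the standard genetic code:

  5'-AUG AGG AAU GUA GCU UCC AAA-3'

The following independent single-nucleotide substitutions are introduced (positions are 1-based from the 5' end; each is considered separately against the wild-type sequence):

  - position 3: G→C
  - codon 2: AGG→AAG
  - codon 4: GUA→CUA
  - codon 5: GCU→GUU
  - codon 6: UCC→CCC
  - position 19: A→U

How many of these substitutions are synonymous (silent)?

0

Codon 1: AUG (Met) → AUC (Ile) — missense.
Codon 2: AGG (Arg) → AAG (Lys) — missense.
Codon 4: GUA (Val) → CUA (Leu) — missense.
Codon 5: GCU (Ala) → GUU (Val) — missense.
Codon 6: UCC (Ser) → CCC (Pro) — missense.
Codon 7: AAA (Lys) → UAA (Stop) — nonsense.
Synonymous: 0 of 6.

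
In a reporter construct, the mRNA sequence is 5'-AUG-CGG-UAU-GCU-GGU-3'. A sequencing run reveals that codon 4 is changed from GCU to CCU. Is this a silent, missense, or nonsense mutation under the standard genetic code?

missense

Position 10 falls in codon 4: GCU → Ala.
After the substitution the codon is CCU → Pro.
Ala ≠ Pro, so this is a missense mutation.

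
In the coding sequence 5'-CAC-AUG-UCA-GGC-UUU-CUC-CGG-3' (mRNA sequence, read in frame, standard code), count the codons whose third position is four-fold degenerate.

4

Codon 1 CAC (His): third position 2-fold.
Codon 2 AUG (Met): third position 1-fold.
Codon 3 UCA (Ser): third position 4-fold.
Codon 4 GGC (Gly): third position 4-fold.
Codon 5 UUU (Phe): third position 2-fold.
Codon 6 CUC (Leu): third position 4-fold.
Codon 7 CGG (Arg): third position 4-fold.
Four-fold degenerate third positions: 4.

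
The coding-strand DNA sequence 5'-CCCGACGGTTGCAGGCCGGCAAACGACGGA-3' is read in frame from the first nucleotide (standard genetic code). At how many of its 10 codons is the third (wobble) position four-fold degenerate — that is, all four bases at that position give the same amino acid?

5

Codon 1 CCC (Pro): third position 4-fold.
Codon 2 GAC (Asp): third position 2-fold.
Codon 3 GGT (Gly): third position 4-fold.
Codon 4 TGC (Cys): third position 2-fold.
Codon 5 AGG (Arg): third position 2-fold.
Codon 6 CCG (Pro): third position 4-fold.
Codon 7 GCA (Ala): third position 4-fold.
Codon 8 AAC (Asn): third position 2-fold.
Codon 9 GAC (Asp): third position 2-fold.
Codon 10 GGA (Gly): third position 4-fold.
Four-fold degenerate third positions: 5.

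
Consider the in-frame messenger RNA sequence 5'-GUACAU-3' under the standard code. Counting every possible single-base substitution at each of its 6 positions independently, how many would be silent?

Codon 1 (GUA, Val): 3 synonymous substitutions.
Codon 2 (CAU, His): 1 synonymous substitution.
Total: 3 + 1 = 4.

4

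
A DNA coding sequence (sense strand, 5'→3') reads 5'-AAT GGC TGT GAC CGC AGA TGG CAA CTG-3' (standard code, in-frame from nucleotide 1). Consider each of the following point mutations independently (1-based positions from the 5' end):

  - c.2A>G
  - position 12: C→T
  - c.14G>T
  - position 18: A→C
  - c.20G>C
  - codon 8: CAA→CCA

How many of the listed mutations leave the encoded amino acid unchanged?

Codon 1: AAT (Asn) → AGT (Ser) — missense.
Codon 4: GAC (Asp) → GAT (Asp) — synonymous.
Codon 5: CGC (Arg) → CTC (Leu) — missense.
Codon 6: AGA (Arg) → AGC (Ser) — missense.
Codon 7: TGG (Trp) → TCG (Ser) — missense.
Codon 8: CAA (Gln) → CCA (Pro) — missense.
Synonymous: 1 of 6.

1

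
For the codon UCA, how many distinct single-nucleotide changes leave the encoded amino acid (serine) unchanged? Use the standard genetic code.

3

Position 1: none → 0 synonymous.
Position 2: none → 0 synonymous.
Position 3: UCU, UCC, UCG → 3 synonymous.
Total: 0 + 0 + 3 = 3.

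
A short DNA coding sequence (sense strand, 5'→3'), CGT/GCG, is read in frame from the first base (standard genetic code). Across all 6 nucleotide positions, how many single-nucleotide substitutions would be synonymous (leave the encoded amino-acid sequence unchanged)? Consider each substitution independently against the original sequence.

Codon 1 (CGT, Arg): 3 synonymous substitutions.
Codon 2 (GCG, Ala): 3 synonymous substitutions.
Total: 3 + 3 = 6.

6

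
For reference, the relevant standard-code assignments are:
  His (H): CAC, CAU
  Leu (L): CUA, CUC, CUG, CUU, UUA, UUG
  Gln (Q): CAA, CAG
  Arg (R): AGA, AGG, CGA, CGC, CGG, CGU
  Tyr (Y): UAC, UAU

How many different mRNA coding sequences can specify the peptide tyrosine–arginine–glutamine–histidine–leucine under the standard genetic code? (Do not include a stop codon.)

288

Tyr: 2 codons.
Arg: 6 codons.
Gln: 2 codons.
His: 2 codons.
Leu: 6 codons.
2 × 6 × 2 × 2 × 6 = 288.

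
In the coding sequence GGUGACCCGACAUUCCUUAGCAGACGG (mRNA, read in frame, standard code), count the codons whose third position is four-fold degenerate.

Codon 1 GGU (Gly): third position 4-fold.
Codon 2 GAC (Asp): third position 2-fold.
Codon 3 CCG (Pro): third position 4-fold.
Codon 4 ACA (Thr): third position 4-fold.
Codon 5 UUC (Phe): third position 2-fold.
Codon 6 CUU (Leu): third position 4-fold.
Codon 7 AGC (Ser): third position 2-fold.
Codon 8 AGA (Arg): third position 2-fold.
Codon 9 CGG (Arg): third position 4-fold.
Four-fold degenerate third positions: 5.

5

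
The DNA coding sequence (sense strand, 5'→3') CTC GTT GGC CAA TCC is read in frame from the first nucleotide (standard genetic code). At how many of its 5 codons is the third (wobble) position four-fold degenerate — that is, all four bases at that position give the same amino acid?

4

Codon 1 CTC (Leu): third position 4-fold.
Codon 2 GTT (Val): third position 4-fold.
Codon 3 GGC (Gly): third position 4-fold.
Codon 4 CAA (Gln): third position 2-fold.
Codon 5 TCC (Ser): third position 4-fold.
Four-fold degenerate third positions: 4.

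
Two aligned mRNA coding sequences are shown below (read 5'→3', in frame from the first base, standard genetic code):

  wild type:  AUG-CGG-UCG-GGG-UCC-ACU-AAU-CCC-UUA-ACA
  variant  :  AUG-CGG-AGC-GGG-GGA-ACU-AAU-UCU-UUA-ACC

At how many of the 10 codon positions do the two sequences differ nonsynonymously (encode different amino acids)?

2

Codon 1: AUG Met / AUG Met — identical.
Codon 2: CGG Arg / CGG Arg — identical.
Codon 3: UCG Ser / AGC Ser — synonymous.
Codon 4: GGG Gly / GGG Gly — identical.
Codon 5: UCC Ser / GGA Gly — nonsynonymous.
Codon 6: ACU Thr / ACU Thr — identical.
Codon 7: AAU Asn / AAU Asn — identical.
Codon 8: CCC Pro / UCU Ser — nonsynonymous.
Codon 9: UUA Leu / UUA Leu — identical.
Codon 10: ACA Thr / ACC Thr — synonymous.
Nonsynonymous differences: 2.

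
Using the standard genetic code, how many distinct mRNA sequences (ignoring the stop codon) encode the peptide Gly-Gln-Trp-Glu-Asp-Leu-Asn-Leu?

Gly: 4 codons.
Gln: 2 codons.
Trp: 1 codon.
Glu: 2 codons.
Asp: 2 codons.
Leu: 6 codons.
Asn: 2 codons.
Leu: 6 codons.
4 × 2 × 1 × 2 × 2 × 6 × 2 × 6 = 2304.

2304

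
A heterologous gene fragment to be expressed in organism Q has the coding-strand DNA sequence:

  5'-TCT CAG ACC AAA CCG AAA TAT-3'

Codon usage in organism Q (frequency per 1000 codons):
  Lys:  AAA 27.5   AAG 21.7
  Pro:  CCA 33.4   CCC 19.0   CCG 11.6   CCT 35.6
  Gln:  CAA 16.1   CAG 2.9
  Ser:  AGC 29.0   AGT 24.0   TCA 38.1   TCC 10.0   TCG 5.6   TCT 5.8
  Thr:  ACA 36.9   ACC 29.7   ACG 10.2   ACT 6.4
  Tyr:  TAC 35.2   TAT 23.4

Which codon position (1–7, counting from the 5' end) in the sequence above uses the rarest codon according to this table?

2

Codon 1 TCT (Ser): 5.8 per 1000.
Codon 2 CAG (Gln): 2.9 per 1000.
Codon 3 ACC (Thr): 29.7 per 1000.
Codon 4 AAA (Lys): 27.5 per 1000.
Codon 5 CCG (Pro): 11.6 per 1000.
Codon 6 AAA (Lys): 27.5 per 1000.
Codon 7 TAT (Tyr): 23.4 per 1000.
Lowest frequency is 2.9 at codon 2.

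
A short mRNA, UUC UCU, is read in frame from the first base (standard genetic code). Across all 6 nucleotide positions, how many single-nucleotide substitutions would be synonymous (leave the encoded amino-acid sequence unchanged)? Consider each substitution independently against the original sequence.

Codon 1 (UUC, Phe): 1 synonymous substitution.
Codon 2 (UCU, Ser): 3 synonymous substitutions.
Total: 1 + 3 = 4.

4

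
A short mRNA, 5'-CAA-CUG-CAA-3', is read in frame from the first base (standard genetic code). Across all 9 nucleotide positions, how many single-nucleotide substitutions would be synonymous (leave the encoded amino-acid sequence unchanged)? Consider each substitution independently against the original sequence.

Codon 1 (CAA, Gln): 1 synonymous substitution.
Codon 2 (CUG, Leu): 4 synonymous substitutions.
Codon 3 (CAA, Gln): 1 synonymous substitution.
Total: 1 + 4 + 1 = 6.

6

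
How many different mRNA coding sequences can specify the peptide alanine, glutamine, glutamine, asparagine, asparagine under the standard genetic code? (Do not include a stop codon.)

Ala: 4 codons.
Gln: 2 codons.
Gln: 2 codons.
Asn: 2 codons.
Asn: 2 codons.
4 × 2 × 2 × 2 × 2 = 64.

64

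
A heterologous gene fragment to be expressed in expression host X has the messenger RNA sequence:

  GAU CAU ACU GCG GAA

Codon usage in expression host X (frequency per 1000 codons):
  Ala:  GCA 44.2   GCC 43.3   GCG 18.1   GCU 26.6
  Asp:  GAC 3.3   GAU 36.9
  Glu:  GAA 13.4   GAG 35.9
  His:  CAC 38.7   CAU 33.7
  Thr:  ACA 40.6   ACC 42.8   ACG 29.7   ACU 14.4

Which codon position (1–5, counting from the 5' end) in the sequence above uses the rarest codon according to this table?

5

Codon 1 GAU (Asp): 36.9 per 1000.
Codon 2 CAU (His): 33.7 per 1000.
Codon 3 ACU (Thr): 14.4 per 1000.
Codon 4 GCG (Ala): 18.1 per 1000.
Codon 5 GAA (Glu): 13.4 per 1000.
Lowest frequency is 13.4 at codon 5.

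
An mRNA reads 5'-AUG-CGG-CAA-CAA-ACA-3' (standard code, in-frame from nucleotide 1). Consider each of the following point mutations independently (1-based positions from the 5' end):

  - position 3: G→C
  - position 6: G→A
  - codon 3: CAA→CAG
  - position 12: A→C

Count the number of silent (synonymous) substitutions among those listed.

Codon 1: AUG (Met) → AUC (Ile) — missense.
Codon 2: CGG (Arg) → CGA (Arg) — synonymous.
Codon 3: CAA (Gln) → CAG (Gln) — synonymous.
Codon 4: CAA (Gln) → CAC (His) — missense.
Synonymous: 2 of 4.

2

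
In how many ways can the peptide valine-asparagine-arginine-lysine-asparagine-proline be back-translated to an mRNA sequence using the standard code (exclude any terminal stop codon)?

Val: 4 codons.
Asn: 2 codons.
Arg: 6 codons.
Lys: 2 codons.
Asn: 2 codons.
Pro: 4 codons.
4 × 2 × 6 × 2 × 2 × 4 = 768.

768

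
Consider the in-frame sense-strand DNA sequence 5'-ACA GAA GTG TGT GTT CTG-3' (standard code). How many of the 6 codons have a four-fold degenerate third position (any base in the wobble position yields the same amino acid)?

4

Codon 1 ACA (Thr): third position 4-fold.
Codon 2 GAA (Glu): third position 2-fold.
Codon 3 GTG (Val): third position 4-fold.
Codon 4 TGT (Cys): third position 2-fold.
Codon 5 GTT (Val): third position 4-fold.
Codon 6 CTG (Leu): third position 4-fold.
Four-fold degenerate third positions: 4.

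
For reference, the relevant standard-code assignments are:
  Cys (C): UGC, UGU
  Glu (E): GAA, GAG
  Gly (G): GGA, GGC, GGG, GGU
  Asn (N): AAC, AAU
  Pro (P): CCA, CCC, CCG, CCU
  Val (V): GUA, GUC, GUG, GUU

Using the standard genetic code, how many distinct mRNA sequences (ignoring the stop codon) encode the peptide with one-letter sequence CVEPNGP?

2048

Cys: 2 codons.
Val: 4 codons.
Glu: 2 codons.
Pro: 4 codons.
Asn: 2 codons.
Gly: 4 codons.
Pro: 4 codons.
2 × 4 × 2 × 4 × 2 × 4 × 4 = 2048.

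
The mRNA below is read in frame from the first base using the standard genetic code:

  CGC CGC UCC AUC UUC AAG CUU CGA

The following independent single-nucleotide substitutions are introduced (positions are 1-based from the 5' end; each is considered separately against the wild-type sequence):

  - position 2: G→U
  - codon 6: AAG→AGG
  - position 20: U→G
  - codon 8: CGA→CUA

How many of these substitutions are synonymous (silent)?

Codon 1: CGC (Arg) → CUC (Leu) — missense.
Codon 6: AAG (Lys) → AGG (Arg) — missense.
Codon 7: CUU (Leu) → CGU (Arg) — missense.
Codon 8: CGA (Arg) → CUA (Leu) — missense.
Synonymous: 0 of 4.

0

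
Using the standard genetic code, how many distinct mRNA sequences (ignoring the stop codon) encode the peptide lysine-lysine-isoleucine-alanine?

48

Lys: 2 codons.
Lys: 2 codons.
Ile: 3 codons.
Ala: 4 codons.
2 × 2 × 3 × 4 = 48.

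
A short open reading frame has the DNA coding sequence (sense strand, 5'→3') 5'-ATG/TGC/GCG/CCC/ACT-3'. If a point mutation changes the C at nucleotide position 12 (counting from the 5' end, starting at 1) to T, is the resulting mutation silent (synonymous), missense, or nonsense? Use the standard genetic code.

Position 12 falls in codon 4: CCC → Pro.
After the substitution the codon is CCT → Pro.
Both encode Pro, so the change is synonymous.

silent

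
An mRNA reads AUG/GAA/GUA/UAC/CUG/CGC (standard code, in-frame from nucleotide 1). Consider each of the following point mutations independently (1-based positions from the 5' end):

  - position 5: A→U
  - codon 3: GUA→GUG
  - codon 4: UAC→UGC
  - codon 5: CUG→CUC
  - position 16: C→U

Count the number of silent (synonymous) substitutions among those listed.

2

Codon 2: GAA (Glu) → GUA (Val) — missense.
Codon 3: GUA (Val) → GUG (Val) — synonymous.
Codon 4: UAC (Tyr) → UGC (Cys) — missense.
Codon 5: CUG (Leu) → CUC (Leu) — synonymous.
Codon 6: CGC (Arg) → UGC (Cys) — missense.
Synonymous: 2 of 5.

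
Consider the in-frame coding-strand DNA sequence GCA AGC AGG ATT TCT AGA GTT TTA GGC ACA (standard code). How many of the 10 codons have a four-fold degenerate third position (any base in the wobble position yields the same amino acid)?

Codon 1 GCA (Ala): third position 4-fold.
Codon 2 AGC (Ser): third position 2-fold.
Codon 3 AGG (Arg): third position 2-fold.
Codon 4 ATT (Ile): third position 3-fold.
Codon 5 TCT (Ser): third position 4-fold.
Codon 6 AGA (Arg): third position 2-fold.
Codon 7 GTT (Val): third position 4-fold.
Codon 8 TTA (Leu): third position 2-fold.
Codon 9 GGC (Gly): third position 4-fold.
Codon 10 ACA (Thr): third position 4-fold.
Four-fold degenerate third positions: 5.

5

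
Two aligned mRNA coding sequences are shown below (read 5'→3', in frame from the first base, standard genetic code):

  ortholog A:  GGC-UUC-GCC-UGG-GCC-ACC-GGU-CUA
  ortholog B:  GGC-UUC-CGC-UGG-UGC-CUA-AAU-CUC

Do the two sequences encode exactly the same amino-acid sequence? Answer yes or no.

no

Codon 1: GGC Gly / GGC Gly — identical.
Codon 2: UUC Phe / UUC Phe — identical.
Codon 3: GCC Ala / CGC Arg — nonsynonymous.
Codon 4: UGG Trp / UGG Trp — identical.
Codon 5: GCC Ala / UGC Cys — nonsynonymous.
Codon 6: ACC Thr / CUA Leu — nonsynonymous.
Codon 7: GGU Gly / AAU Asn — nonsynonymous.
Codon 8: CUA Leu / CUC Leu — synonymous.
Nonsynonymous differences: 4 → different protein.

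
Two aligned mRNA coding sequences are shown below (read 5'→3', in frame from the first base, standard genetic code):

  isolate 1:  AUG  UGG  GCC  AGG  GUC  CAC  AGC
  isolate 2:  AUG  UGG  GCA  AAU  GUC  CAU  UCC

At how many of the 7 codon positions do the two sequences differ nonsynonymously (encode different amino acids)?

1

Codon 1: AUG Met / AUG Met — identical.
Codon 2: UGG Trp / UGG Trp — identical.
Codon 3: GCC Ala / GCA Ala — synonymous.
Codon 4: AGG Arg / AAU Asn — nonsynonymous.
Codon 5: GUC Val / GUC Val — identical.
Codon 6: CAC His / CAU His — synonymous.
Codon 7: AGC Ser / UCC Ser — synonymous.
Nonsynonymous differences: 1.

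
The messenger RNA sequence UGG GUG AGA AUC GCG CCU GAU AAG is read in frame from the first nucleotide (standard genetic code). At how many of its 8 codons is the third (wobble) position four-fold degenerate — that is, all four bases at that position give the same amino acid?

Codon 1 UGG (Trp): third position 1-fold.
Codon 2 GUG (Val): third position 4-fold.
Codon 3 AGA (Arg): third position 2-fold.
Codon 4 AUC (Ile): third position 3-fold.
Codon 5 GCG (Ala): third position 4-fold.
Codon 6 CCU (Pro): third position 4-fold.
Codon 7 GAU (Asp): third position 2-fold.
Codon 8 AAG (Lys): third position 2-fold.
Four-fold degenerate third positions: 3.

3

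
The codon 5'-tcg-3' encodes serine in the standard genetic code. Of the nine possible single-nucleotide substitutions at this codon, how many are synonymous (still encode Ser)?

3

Position 1: none → 0 synonymous.
Position 2: none → 0 synonymous.
Position 3: TCT, TCC, TCA → 3 synonymous.
Total: 0 + 0 + 3 = 3.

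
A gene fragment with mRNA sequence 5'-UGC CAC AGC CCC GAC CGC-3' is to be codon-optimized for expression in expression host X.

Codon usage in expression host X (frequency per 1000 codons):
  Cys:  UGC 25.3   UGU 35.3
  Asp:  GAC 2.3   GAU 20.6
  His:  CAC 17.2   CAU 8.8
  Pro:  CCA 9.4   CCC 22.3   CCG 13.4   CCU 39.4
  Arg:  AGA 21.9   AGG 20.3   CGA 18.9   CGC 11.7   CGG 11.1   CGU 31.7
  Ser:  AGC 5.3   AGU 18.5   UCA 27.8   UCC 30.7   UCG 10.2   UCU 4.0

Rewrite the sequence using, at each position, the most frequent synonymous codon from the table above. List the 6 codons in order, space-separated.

UGU CAC UCC CCU GAU CGU

Codon 1 (Cys): best is UGU at 35.3.
Codon 2 (His): best is CAC at 17.2.
Codon 3 (Ser): best is UCC at 30.7.
Codon 4 (Pro): best is CCU at 39.4.
Codon 5 (Asp): best is GAU at 20.6.
Codon 6 (Arg): best is CGU at 31.7.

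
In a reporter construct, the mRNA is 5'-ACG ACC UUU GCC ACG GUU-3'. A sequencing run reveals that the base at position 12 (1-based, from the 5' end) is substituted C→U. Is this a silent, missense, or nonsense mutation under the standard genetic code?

Position 12 falls in codon 4: GCC → Ala.
After the substitution the codon is GCU → Ala.
Both encode Ala, so the change is synonymous.

silent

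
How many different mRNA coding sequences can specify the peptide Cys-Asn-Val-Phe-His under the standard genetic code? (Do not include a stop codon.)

64

Cys: 2 codons.
Asn: 2 codons.
Val: 4 codons.
Phe: 2 codons.
His: 2 codons.
2 × 2 × 4 × 2 × 2 = 64.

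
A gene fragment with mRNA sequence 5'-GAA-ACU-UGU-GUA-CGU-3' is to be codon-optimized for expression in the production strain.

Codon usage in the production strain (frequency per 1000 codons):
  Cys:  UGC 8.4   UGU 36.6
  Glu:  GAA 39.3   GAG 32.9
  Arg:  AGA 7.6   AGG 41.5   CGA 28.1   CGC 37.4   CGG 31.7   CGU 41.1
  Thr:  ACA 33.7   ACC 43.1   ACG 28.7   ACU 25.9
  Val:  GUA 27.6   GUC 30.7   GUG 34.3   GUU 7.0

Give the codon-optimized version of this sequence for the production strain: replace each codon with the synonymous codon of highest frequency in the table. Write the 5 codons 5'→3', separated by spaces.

Codon 1 (Glu): best is GAA at 39.3.
Codon 2 (Thr): best is ACC at 43.1.
Codon 3 (Cys): best is UGU at 36.6.
Codon 4 (Val): best is GUG at 34.3.
Codon 5 (Arg): best is AGG at 41.5.

GAA ACC UGU GUG AGG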